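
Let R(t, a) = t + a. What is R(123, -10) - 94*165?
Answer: -15397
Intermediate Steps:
R(t, a) = a + t
R(123, -10) - 94*165 = (-10 + 123) - 94*165 = 113 - 1*15510 = 113 - 15510 = -15397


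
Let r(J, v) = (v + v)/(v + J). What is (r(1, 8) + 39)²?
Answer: 134689/81 ≈ 1662.8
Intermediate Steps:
r(J, v) = 2*v/(J + v) (r(J, v) = (2*v)/(J + v) = 2*v/(J + v))
(r(1, 8) + 39)² = (2*8/(1 + 8) + 39)² = (2*8/9 + 39)² = (2*8*(⅑) + 39)² = (16/9 + 39)² = (367/9)² = 134689/81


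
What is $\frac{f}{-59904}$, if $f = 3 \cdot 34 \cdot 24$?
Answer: $- \frac{17}{416} \approx -0.040865$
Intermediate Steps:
$f = 2448$ ($f = 102 \cdot 24 = 2448$)
$\frac{f}{-59904} = \frac{2448}{-59904} = 2448 \left(- \frac{1}{59904}\right) = - \frac{17}{416}$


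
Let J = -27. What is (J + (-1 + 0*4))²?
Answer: 784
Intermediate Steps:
(J + (-1 + 0*4))² = (-27 + (-1 + 0*4))² = (-27 + (-1 + 0))² = (-27 - 1)² = (-28)² = 784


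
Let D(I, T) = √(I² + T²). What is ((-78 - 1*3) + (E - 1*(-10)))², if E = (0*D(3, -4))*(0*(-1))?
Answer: 5041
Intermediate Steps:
E = 0 (E = (0*√(3² + (-4)²))*(0*(-1)) = (0*√(9 + 16))*0 = (0*√25)*0 = (0*5)*0 = 0*0 = 0)
((-78 - 1*3) + (E - 1*(-10)))² = ((-78 - 1*3) + (0 - 1*(-10)))² = ((-78 - 3) + (0 + 10))² = (-81 + 10)² = (-71)² = 5041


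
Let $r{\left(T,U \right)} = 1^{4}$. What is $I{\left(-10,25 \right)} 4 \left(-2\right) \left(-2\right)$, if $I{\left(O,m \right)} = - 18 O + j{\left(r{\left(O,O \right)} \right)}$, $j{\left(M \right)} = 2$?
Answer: $2912$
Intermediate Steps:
$r{\left(T,U \right)} = 1$
$I{\left(O,m \right)} = 2 - 18 O$ ($I{\left(O,m \right)} = - 18 O + 2 = 2 - 18 O$)
$I{\left(-10,25 \right)} 4 \left(-2\right) \left(-2\right) = \left(2 - -180\right) 4 \left(-2\right) \left(-2\right) = \left(2 + 180\right) \left(\left(-8\right) \left(-2\right)\right) = 182 \cdot 16 = 2912$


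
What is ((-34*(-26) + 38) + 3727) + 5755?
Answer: 10404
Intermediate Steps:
((-34*(-26) + 38) + 3727) + 5755 = ((884 + 38) + 3727) + 5755 = (922 + 3727) + 5755 = 4649 + 5755 = 10404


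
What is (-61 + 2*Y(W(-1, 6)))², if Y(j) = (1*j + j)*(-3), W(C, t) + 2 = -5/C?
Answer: 9409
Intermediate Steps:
W(C, t) = -2 - 5/C
Y(j) = -6*j (Y(j) = (j + j)*(-3) = (2*j)*(-3) = -6*j)
(-61 + 2*Y(W(-1, 6)))² = (-61 + 2*(-6*(-2 - 5/(-1))))² = (-61 + 2*(-6*(-2 - 5*(-1))))² = (-61 + 2*(-6*(-2 + 5)))² = (-61 + 2*(-6*3))² = (-61 + 2*(-18))² = (-61 - 36)² = (-97)² = 9409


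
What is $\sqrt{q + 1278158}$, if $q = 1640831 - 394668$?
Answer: $\sqrt{2524321} \approx 1588.8$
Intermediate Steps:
$q = 1246163$ ($q = 1640831 - 394668 = 1246163$)
$\sqrt{q + 1278158} = \sqrt{1246163 + 1278158} = \sqrt{2524321}$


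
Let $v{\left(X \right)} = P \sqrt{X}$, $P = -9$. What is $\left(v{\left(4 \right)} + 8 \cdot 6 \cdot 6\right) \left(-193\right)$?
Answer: $-52110$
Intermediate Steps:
$v{\left(X \right)} = - 9 \sqrt{X}$
$\left(v{\left(4 \right)} + 8 \cdot 6 \cdot 6\right) \left(-193\right) = \left(- 9 \sqrt{4} + 8 \cdot 6 \cdot 6\right) \left(-193\right) = \left(\left(-9\right) 2 + 48 \cdot 6\right) \left(-193\right) = \left(-18 + 288\right) \left(-193\right) = 270 \left(-193\right) = -52110$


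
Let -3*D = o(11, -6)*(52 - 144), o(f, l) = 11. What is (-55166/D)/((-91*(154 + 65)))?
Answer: 27583/3361358 ≈ 0.0082059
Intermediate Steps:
D = 1012/3 (D = -11*(52 - 144)/3 = -11*(-92)/3 = -1/3*(-1012) = 1012/3 ≈ 337.33)
(-55166/D)/((-91*(154 + 65))) = (-55166/1012/3)/((-91*(154 + 65))) = (-55166*3/1012)/((-91*219)) = -82749/506/(-19929) = -82749/506*(-1/19929) = 27583/3361358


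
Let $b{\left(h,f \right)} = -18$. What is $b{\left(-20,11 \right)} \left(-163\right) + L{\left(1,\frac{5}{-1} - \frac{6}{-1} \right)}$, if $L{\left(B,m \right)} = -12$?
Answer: $2922$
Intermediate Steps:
$b{\left(-20,11 \right)} \left(-163\right) + L{\left(1,\frac{5}{-1} - \frac{6}{-1} \right)} = \left(-18\right) \left(-163\right) - 12 = 2934 - 12 = 2922$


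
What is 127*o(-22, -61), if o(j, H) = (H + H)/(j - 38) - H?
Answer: 240157/30 ≈ 8005.2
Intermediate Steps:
o(j, H) = -H + 2*H/(-38 + j) (o(j, H) = (2*H)/(-38 + j) - H = 2*H/(-38 + j) - H = -H + 2*H/(-38 + j))
127*o(-22, -61) = 127*(-61*(40 - 1*(-22))/(-38 - 22)) = 127*(-61*(40 + 22)/(-60)) = 127*(-61*(-1/60)*62) = 127*(1891/30) = 240157/30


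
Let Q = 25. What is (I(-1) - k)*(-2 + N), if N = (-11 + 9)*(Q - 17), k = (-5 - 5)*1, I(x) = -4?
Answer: -108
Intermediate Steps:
k = -10 (k = -10*1 = -10)
N = -16 (N = (-11 + 9)*(25 - 17) = -2*8 = -16)
(I(-1) - k)*(-2 + N) = (-4 - 1*(-10))*(-2 - 16) = (-4 + 10)*(-18) = 6*(-18) = -108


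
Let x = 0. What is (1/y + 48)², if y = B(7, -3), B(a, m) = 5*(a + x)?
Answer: 2825761/1225 ≈ 2306.7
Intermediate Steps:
B(a, m) = 5*a (B(a, m) = 5*(a + 0) = 5*a)
y = 35 (y = 5*7 = 35)
(1/y + 48)² = (1/35 + 48)² = (1681/35)² = 2825761/1225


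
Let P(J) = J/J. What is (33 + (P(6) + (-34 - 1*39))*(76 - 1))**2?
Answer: 28804689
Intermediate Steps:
P(J) = 1
(33 + (P(6) + (-34 - 1*39))*(76 - 1))**2 = (33 + (1 + (-34 - 1*39))*(76 - 1))**2 = (33 + (1 + (-34 - 39))*75)**2 = (33 + (1 - 73)*75)**2 = (33 - 72*75)**2 = (33 - 5400)**2 = (-5367)**2 = 28804689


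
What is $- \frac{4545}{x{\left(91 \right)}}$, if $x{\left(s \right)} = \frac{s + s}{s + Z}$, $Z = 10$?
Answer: $- \frac{459045}{182} \approx -2522.2$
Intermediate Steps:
$x{\left(s \right)} = \frac{2 s}{10 + s}$ ($x{\left(s \right)} = \frac{s + s}{s + 10} = \frac{2 s}{10 + s}$)
$- \frac{4545}{x{\left(91 \right)}} = - \frac{4545}{2 \cdot 91 \frac{1}{10 + 91}} = - \frac{4545}{2 \cdot 91 \cdot \frac{1}{101}} = - \frac{4545}{\frac{182}{101}} = \left(-4545\right) \frac{101}{182} = - \frac{459045}{182}$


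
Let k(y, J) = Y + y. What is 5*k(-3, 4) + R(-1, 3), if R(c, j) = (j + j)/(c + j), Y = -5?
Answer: -37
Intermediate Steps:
R(c, j) = 2*j/(c + j) (R(c, j) = (2*j)/(c + j) = 2*j/(c + j))
k(y, J) = -5 + y
5*k(-3, 4) + R(-1, 3) = 5*(-5 - 3) + 2*3/(-1 + 3) = 5*(-8) + 2*3/2 = -40 + 2*3*(½) = -40 + 3 = -37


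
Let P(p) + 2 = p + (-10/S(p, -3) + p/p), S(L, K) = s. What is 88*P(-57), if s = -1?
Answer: -4224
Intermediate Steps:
S(L, K) = -1
P(p) = 9 + p (P(p) = -2 + (p + (-10/(-1) + p/p)) = -2 + (p + (-10*(-1) + 1)) = -2 + (p + (10 + 1)) = -2 + (p + 11) = -2 + (11 + p) = 9 + p)
88*P(-57) = 88*(9 - 57) = 88*(-48) = -4224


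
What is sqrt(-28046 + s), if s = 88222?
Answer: 4*sqrt(3761) ≈ 245.31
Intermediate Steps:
sqrt(-28046 + s) = sqrt(-28046 + 88222) = sqrt(60176) = 4*sqrt(3761)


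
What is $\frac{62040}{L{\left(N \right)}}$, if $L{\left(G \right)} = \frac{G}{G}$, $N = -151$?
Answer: $62040$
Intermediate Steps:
$L{\left(G \right)} = 1$
$\frac{62040}{L{\left(N \right)}} = \frac{62040}{1} = 62040 \cdot 1 = 62040$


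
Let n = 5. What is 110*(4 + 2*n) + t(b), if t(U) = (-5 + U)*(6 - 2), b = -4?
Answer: 1504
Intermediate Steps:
t(U) = -20 + 4*U (t(U) = (-5 + U)*4 = -20 + 4*U)
110*(4 + 2*n) + t(b) = 110*(4 + 2*5) + (-20 + 4*(-4)) = 110*(4 + 10) + (-20 - 16) = 110*14 - 36 = 1540 - 36 = 1504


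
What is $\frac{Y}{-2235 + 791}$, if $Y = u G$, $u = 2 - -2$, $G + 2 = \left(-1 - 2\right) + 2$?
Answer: $\frac{3}{361} \approx 0.0083102$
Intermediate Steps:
$G = -3$ ($G = -2 + \left(\left(-1 - 2\right) + 2\right) = -2 + \left(-3 + 2\right) = -2 - 1 = -3$)
$u = 4$ ($u = 2 + 2 = 4$)
$Y = -12$ ($Y = 4 \left(-3\right) = -12$)
$\frac{Y}{-2235 + 791} = \frac{1}{-2235 + 791} \left(-12\right) = \frac{1}{-1444} \left(-12\right) = \left(- \frac{1}{1444}\right) \left(-12\right) = \frac{3}{361}$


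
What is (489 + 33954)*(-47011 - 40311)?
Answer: -3007631646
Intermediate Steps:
(489 + 33954)*(-47011 - 40311) = 34443*(-87322) = -3007631646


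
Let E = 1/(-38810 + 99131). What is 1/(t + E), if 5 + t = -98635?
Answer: -60321/5950063439 ≈ -1.0138e-5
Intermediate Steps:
E = 1/60321 ≈ 1.6578e-5
t = -98640 (t = -5 - 98635 = -98640)
1/(t + E) = 1/(-98640 + 1/60321) = 1/(-5950063439/60321) = -60321/5950063439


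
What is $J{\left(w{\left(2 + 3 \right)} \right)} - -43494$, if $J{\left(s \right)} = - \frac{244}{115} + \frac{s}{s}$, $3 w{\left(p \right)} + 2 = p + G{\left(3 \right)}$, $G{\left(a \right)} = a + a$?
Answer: $\frac{5001681}{115} \approx 43493.0$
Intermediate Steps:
$G{\left(a \right)} = 2 a$
$w{\left(p \right)} = \frac{4}{3} + \frac{p}{3}$ ($w{\left(p \right)} = - \frac{2}{3} + \frac{p + 2 \cdot 3}{3} = - \frac{2}{3} + \frac{p + 6}{3} = - \frac{2}{3} + \frac{6 + p}{3} = - \frac{2}{3} + \left(2 + \frac{p}{3}\right) = \frac{4}{3} + \frac{p}{3}$)
$J{\left(s \right)} = - \frac{129}{115}$ ($J{\left(s \right)} = \left(-244\right) \frac{1}{115} + 1 = - \frac{244}{115} + 1 = - \frac{129}{115}$)
$J{\left(w{\left(2 + 3 \right)} \right)} - -43494 = - \frac{129}{115} - -43494 = - \frac{129}{115} + 43494 = \frac{5001681}{115}$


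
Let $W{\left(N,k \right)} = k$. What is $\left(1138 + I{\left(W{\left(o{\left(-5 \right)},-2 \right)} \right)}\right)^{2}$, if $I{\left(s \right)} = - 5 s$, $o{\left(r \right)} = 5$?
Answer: $1317904$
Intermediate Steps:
$\left(1138 + I{\left(W{\left(o{\left(-5 \right)},-2 \right)} \right)}\right)^{2} = \left(1138 - -10\right)^{2} = \left(1138 + 10\right)^{2} = 1148^{2} = 1317904$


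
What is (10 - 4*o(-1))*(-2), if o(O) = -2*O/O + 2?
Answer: -20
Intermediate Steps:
o(O) = 0 (o(O) = -2*1 + 2 = -2 + 2 = 0)
(10 - 4*o(-1))*(-2) = (10 - 4*0)*(-2) = (10 + 0)*(-2) = 10*(-2) = -20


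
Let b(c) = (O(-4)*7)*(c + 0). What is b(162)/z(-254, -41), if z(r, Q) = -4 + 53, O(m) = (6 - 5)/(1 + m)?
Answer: -54/7 ≈ -7.7143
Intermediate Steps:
O(m) = 1/(1 + m)
z(r, Q) = 49
b(c) = -7*c/3 (b(c) = (7/(1 - 4))*(c + 0) = (7/(-3))*c = (-1/3*7)*c = -7*c/3)
b(162)/z(-254, -41) = -7/3*162/49 = -378*1/49 = -54/7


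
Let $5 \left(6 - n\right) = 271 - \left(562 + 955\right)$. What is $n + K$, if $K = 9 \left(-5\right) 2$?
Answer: $\frac{826}{5} \approx 165.2$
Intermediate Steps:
$n = \frac{1276}{5}$ ($n = 6 - \frac{271 - \left(562 + 955\right)}{5} = 6 - \frac{271 - 1517}{5} = 6 - - \frac{1246}{5} = 6 + \frac{1246}{5} = \frac{1276}{5} \approx 255.2$)
$K = -90$ ($K = \left(-45\right) 2 = -90$)
$n + K = \frac{1276}{5} - 90 = \frac{826}{5}$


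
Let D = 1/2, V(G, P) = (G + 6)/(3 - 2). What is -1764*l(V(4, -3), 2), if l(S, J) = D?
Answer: -882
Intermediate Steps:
V(G, P) = 6 + G (V(G, P) = (6 + G)/1 = (6 + G)*1 = 6 + G)
D = ½ ≈ 0.50000
l(S, J) = ½
-1764*l(V(4, -3), 2) = -1764*½ = -882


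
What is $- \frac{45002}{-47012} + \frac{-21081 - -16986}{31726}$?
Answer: $\frac{154402414}{186437839} \approx 0.82817$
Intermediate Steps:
$- \frac{45002}{-47012} + \frac{-21081 - -16986}{31726} = \left(-45002\right) \left(- \frac{1}{47012}\right) + \left(-21081 + 16986\right) \frac{1}{31726} = \frac{22501}{23506} - \frac{4095}{31726} = \frac{154402414}{186437839}$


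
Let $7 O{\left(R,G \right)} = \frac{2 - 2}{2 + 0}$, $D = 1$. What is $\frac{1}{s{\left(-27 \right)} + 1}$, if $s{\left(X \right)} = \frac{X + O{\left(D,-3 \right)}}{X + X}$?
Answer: $\frac{2}{3} \approx 0.66667$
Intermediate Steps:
$O{\left(R,G \right)} = 0$ ($O{\left(R,G \right)} = \frac{\left(2 - 2\right) \frac{1}{2 + 0}}{7} = \frac{0 \cdot \frac{1}{2}}{7} = \frac{1}{7} \cdot 0 = 0$)
$s{\left(X \right)} = \frac{1}{2}$ ($s{\left(X \right)} = \frac{X + 0}{X + X} = \frac{X}{2 X} = X \frac{1}{2 X} = \frac{1}{2}$)
$\frac{1}{s{\left(-27 \right)} + 1} = \frac{1}{\frac{1}{2} + 1} = \frac{1}{\frac{3}{2}} = \frac{2}{3}$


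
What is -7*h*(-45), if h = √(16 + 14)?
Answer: 315*√30 ≈ 1725.3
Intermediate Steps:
h = √30 ≈ 5.4772
-7*h*(-45) = -7*√30*(-45) = 315*√30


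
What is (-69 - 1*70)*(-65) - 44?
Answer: 8991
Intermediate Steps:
(-69 - 1*70)*(-65) - 44 = (-69 - 70)*(-65) - 44 = -139*(-65) - 44 = 9035 - 44 = 8991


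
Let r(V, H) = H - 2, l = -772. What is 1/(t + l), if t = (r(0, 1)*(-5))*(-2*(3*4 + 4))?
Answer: -1/932 ≈ -0.0010730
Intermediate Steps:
r(V, H) = -2 + H
t = -160 (t = ((-2 + 1)*(-5))*(-2*(3*4 + 4)) = (-1*(-5))*(-2*(12 + 4)) = 5*(-2*16) = 5*(-32) = -160)
1/(t + l) = 1/(-160 - 772) = 1/(-932) = -1/932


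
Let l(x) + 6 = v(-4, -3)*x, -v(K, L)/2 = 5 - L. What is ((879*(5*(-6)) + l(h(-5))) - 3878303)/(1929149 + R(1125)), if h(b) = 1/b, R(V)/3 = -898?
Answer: -19523379/9632275 ≈ -2.0269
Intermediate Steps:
R(V) = -2694 (R(V) = 3*(-898) = -2694)
h(b) = 1/b
v(K, L) = -10 + 2*L (v(K, L) = -2*(5 - L) = -10 + 2*L)
l(x) = -6 - 16*x (l(x) = -6 + (-10 + 2*(-3))*x = -6 + (-10 - 6)*x = -6 - 16*x)
((879*(5*(-6)) + l(h(-5))) - 3878303)/(1929149 + R(1125)) = ((879*(5*(-6)) + (-6 - 16/(-5))) - 3878303)/(1929149 - 2694) = ((879*(-30) + (-6 - 16*(-1/5))) - 3878303)/1926455 = ((-26370 + (-6 + 16/5)) - 3878303)*(1/1926455) = ((-26370 - 14/5) - 3878303)*(1/1926455) = (-131864/5 - 3878303)*(1/1926455) = -19523379/5*1/1926455 = -19523379/9632275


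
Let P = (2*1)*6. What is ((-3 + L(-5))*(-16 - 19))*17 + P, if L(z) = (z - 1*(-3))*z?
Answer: -4153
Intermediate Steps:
L(z) = z*(3 + z) (L(z) = (z + 3)*z = (3 + z)*z = z*(3 + z))
P = 12 (P = 2*6 = 12)
((-3 + L(-5))*(-16 - 19))*17 + P = ((-3 - 5*(3 - 5))*(-16 - 19))*17 + 12 = ((-3 - 5*(-2))*(-35))*17 + 12 = ((-3 + 10)*(-35))*17 + 12 = (7*(-35))*17 + 12 = -245*17 + 12 = -4165 + 12 = -4153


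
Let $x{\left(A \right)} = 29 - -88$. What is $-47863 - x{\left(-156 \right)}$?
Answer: $-47980$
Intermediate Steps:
$x{\left(A \right)} = 117$ ($x{\left(A \right)} = 29 + 88 = 117$)
$-47863 - x{\left(-156 \right)} = -47863 - 117 = -47980$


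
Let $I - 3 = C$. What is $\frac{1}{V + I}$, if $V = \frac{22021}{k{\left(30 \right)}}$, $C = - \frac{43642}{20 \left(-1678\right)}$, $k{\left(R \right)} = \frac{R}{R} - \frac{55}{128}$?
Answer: $\frac{1224940}{47302852393} \approx 2.5896 \cdot 10^{-5}$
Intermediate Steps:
$k{\left(R \right)} = \frac{73}{128}$ ($k{\left(R \right)} = 1 - \frac{55}{128} = \frac{73}{128}$)
$C = \frac{21821}{16780}$ ($C = - \frac{43642}{-33560} = \left(-43642\right) \left(- \frac{1}{33560}\right) = \frac{21821}{16780} \approx 1.3004$)
$V = \frac{2818688}{73}$ ($V = \frac{22021}{\frac{73}{128}} = 22021 \cdot \frac{128}{73} = \frac{2818688}{73} \approx 38612.0$)
$I = \frac{72161}{16780}$ ($I = 3 + \frac{21821}{16780} = \frac{72161}{16780} \approx 4.3004$)
$\frac{1}{V + I} = \frac{1}{\frac{2818688}{73} + \frac{72161}{16780}} = \frac{1}{\frac{47302852393}{1224940}} = \frac{1224940}{47302852393}$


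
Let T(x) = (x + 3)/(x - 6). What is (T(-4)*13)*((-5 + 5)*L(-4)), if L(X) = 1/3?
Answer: 0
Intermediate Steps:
T(x) = (3 + x)/(-6 + x)
L(X) = ⅓
(T(-4)*13)*((-5 + 5)*L(-4)) = (((3 - 4)/(-6 - 4))*13)*((-5 + 5)*(⅓)) = ((-1/(-10))*13)*(0*(⅓)) = (-⅒*(-1)*13)*0 = ((⅒)*13)*0 = (13/10)*0 = 0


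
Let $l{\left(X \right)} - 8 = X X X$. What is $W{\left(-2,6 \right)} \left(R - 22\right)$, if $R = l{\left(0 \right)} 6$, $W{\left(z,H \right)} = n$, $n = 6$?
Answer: $156$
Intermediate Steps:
$W{\left(z,H \right)} = 6$
$l{\left(X \right)} = 8 + X^{3}$ ($l{\left(X \right)} = 8 + X X X = 8 + X^{2} X = 8 + X^{3}$)
$R = 48$ ($R = \left(8 + 0^{3}\right) 6 = \left(8 + 0\right) 6 = 8 \cdot 6 = 48$)
$W{\left(-2,6 \right)} \left(R - 22\right) = 6 \left(48 - 22\right) = 6 \cdot 26 = 156$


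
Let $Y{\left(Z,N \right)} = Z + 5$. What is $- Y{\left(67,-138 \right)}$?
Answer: $-72$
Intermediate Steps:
$Y{\left(Z,N \right)} = 5 + Z$
$- Y{\left(67,-138 \right)} = - (5 + 67) = \left(-1\right) 72 = -72$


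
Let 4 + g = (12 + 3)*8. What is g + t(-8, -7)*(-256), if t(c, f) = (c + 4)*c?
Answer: -8076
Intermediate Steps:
g = 116 (g = -4 + (12 + 3)*8 = -4 + 15*8 = -4 + 120 = 116)
t(c, f) = c*(4 + c) (t(c, f) = (4 + c)*c = c*(4 + c))
g + t(-8, -7)*(-256) = 116 - 8*(4 - 8)*(-256) = 116 - 8*(-4)*(-256) = 116 + 32*(-256) = 116 - 8192 = -8076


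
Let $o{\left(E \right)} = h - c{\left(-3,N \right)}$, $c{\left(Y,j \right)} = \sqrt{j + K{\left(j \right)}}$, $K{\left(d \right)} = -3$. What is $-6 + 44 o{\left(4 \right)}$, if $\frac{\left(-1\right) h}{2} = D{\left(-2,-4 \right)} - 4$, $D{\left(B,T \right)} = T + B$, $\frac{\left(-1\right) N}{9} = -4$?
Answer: $874 - 44 \sqrt{33} \approx 621.24$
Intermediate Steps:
$N = 36$ ($N = \left(-9\right) \left(-4\right) = 36$)
$D{\left(B,T \right)} = B + T$
$c{\left(Y,j \right)} = \sqrt{-3 + j}$ ($c{\left(Y,j \right)} = \sqrt{j - 3} = \sqrt{-3 + j}$)
$h = 20$ ($h = - 2 \left(\left(-2 - 4\right) - 4\right) = - 2 \left(-6 - 4\right) = \left(-2\right) \left(-10\right) = 20$)
$o{\left(E \right)} = 20 - \sqrt{33}$ ($o{\left(E \right)} = 20 - \sqrt{-3 + 36} = 20 - \sqrt{33}$)
$-6 + 44 o{\left(4 \right)} = -6 + 44 \left(20 - \sqrt{33}\right) = -6 + \left(880 - 44 \sqrt{33}\right) = 874 - 44 \sqrt{33}$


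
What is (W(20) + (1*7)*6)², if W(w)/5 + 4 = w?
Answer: 14884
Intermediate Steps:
W(w) = -20 + 5*w
(W(20) + (1*7)*6)² = ((-20 + 5*20) + (1*7)*6)² = ((-20 + 100) + 7*6)² = (80 + 42)² = 122² = 14884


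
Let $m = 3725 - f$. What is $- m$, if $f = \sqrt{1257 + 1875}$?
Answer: $-3725 + 6 \sqrt{87} \approx -3669.0$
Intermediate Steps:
$f = 6 \sqrt{87}$ ($f = \sqrt{3132} = 6 \sqrt{87} \approx 55.964$)
$m = 3725 - 6 \sqrt{87} \approx 3669.0$
$- m = - (3725 - 6 \sqrt{87}) = -3725 + 6 \sqrt{87}$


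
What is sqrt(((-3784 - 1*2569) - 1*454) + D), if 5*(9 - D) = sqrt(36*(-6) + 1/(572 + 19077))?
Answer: sqrt(-1339078367550 - 14035*I*sqrt(1701917383))/14035 ≈ 0.017825 - 82.45*I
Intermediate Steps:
D = 9 - I*sqrt(1701917383)/14035 (D = 9 - sqrt(36*(-6) + 1/(572 + 19077))/5 = 9 - sqrt(-216 + 1/19649)/5 = 9 - I*sqrt(1701917383)/14035 ≈ 9.0 - 2.9394*I)
sqrt(((-3784 - 1*2569) - 1*454) + D) = sqrt(((-3784 - 1*2569) - 1*454) + (9 - I*sqrt(1701917383)/14035)) = sqrt(((-3784 - 2569) - 454) + (9 - I*sqrt(1701917383)/14035)) = sqrt((-6353 - 454) + (9 - I*sqrt(1701917383)/14035)) = sqrt(-6807 + (9 - I*sqrt(1701917383)/14035)) = sqrt(-6798 - I*sqrt(1701917383)/14035)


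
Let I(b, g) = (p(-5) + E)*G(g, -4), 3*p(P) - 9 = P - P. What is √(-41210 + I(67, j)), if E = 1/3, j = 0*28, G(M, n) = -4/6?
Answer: I*√370910/3 ≈ 203.01*I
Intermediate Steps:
p(P) = 3 (p(P) = 3 + (P - P)/3 = 3 + (⅓)*0 = 3 + 0 = 3)
G(M, n) = -⅔ (G(M, n) = -4*⅙ = -⅔)
j = 0
E = ⅓ ≈ 0.33333
I(b, g) = -20/9 (I(b, g) = (3 + ⅓)*(-⅔) = (10/3)*(-⅔) = -20/9)
√(-41210 + I(67, j)) = √(-41210 - 20/9) = √(-370910/9) = I*√370910/3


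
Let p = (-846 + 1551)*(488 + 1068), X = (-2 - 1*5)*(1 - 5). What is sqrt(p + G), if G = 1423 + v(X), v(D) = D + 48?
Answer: sqrt(1098479) ≈ 1048.1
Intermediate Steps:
X = 28 (X = (-2 - 5)*(-4) = -7*(-4) = 28)
v(D) = 48 + D
G = 1499 (G = 1423 + (48 + 28) = 1423 + 76 = 1499)
p = 1096980 (p = 705*1556 = 1096980)
sqrt(p + G) = sqrt(1096980 + 1499) = sqrt(1098479)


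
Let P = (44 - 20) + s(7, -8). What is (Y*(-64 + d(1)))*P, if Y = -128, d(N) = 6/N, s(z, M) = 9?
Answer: 244992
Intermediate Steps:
P = 33 (P = (44 - 20) + 9 = 24 + 9 = 33)
d(N) = 6/N
(Y*(-64 + d(1)))*P = -128*(-64 + 6/1)*33 = -128*(-64 + 6*1)*33 = -128*(-64 + 6)*33 = -128*(-58)*33 = 7424*33 = 244992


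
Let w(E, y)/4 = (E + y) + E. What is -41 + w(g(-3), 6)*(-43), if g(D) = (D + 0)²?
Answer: -4169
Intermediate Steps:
g(D) = D²
w(E, y) = 4*y + 8*E (w(E, y) = 4*((E + y) + E) = 4*(y + 2*E) = 4*y + 8*E)
-41 + w(g(-3), 6)*(-43) = -41 + (4*6 + 8*(-3)²)*(-43) = -41 + (24 + 8*9)*(-43) = -41 + (24 + 72)*(-43) = -41 + 96*(-43) = -41 - 4128 = -4169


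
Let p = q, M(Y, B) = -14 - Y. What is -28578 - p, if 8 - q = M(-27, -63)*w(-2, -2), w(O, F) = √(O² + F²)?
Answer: -28586 + 26*√2 ≈ -28549.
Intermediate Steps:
w(O, F) = √(F² + O²)
q = 8 - 26*√2 (q = 8 - (-14 - 1*(-27))*√((-2)² + (-2)²) = 8 - (-14 + 27)*√(4 + 4) = 8 - 13*√8 = 8 - 13*2*√2 = 8 - 26*√2 ≈ -28.770)
p = 8 - 26*√2 ≈ -28.770
-28578 - p = -28578 - (8 - 26*√2) = -28578 + (-8 + 26*√2) = -28586 + 26*√2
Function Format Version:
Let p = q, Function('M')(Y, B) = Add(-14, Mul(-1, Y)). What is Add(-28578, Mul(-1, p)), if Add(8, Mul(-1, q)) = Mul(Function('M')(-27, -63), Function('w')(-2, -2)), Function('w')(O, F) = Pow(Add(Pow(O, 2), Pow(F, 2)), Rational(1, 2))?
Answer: Add(-28586, Mul(26, Pow(2, Rational(1, 2)))) ≈ -28549.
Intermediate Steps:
Function('w')(O, F) = Pow(Add(Pow(F, 2), Pow(O, 2)), Rational(1, 2))
q = Add(8, Mul(-26, Pow(2, Rational(1, 2)))) (q = Add(8, Mul(-1, Mul(Add(-14, Mul(-1, -27)), Pow(Add(Pow(-2, 2), Pow(-2, 2)), Rational(1, 2))))) = Add(8, Mul(-1, Mul(Add(-14, 27), Pow(Add(4, 4), Rational(1, 2))))) = Add(8, Mul(-1, Mul(13, Pow(8, Rational(1, 2))))) = Add(8, Mul(-1, Mul(13, Mul(2, Pow(2, Rational(1, 2)))))) = Add(8, Mul(-1, Mul(26, Pow(2, Rational(1, 2))))) = Add(8, Mul(-26, Pow(2, Rational(1, 2)))) ≈ -28.770)
p = Add(8, Mul(-26, Pow(2, Rational(1, 2)))) ≈ -28.770
Add(-28578, Mul(-1, p)) = Add(-28578, Mul(-1, Add(8, Mul(-26, Pow(2, Rational(1, 2)))))) = Add(-28578, Add(-8, Mul(26, Pow(2, Rational(1, 2))))) = Add(-28586, Mul(26, Pow(2, Rational(1, 2))))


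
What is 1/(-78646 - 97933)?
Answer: -1/176579 ≈ -5.6632e-6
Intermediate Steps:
1/(-78646 - 97933) = 1/(-176579) = -1/176579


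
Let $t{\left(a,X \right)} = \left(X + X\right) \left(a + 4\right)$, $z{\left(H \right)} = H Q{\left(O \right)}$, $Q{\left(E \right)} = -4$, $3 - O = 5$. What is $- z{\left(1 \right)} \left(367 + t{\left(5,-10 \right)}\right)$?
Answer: $748$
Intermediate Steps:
$O = -2$ ($O = 3 - 5 = -2$)
$z{\left(H \right)} = - 4 H$ ($z{\left(H \right)} = H \left(-4\right) = - 4 H$)
$t{\left(a,X \right)} = 2 X \left(4 + a\right)$
$- z{\left(1 \right)} \left(367 + t{\left(5,-10 \right)}\right) = - \left(-4\right) 1 \left(367 + 2 \left(-10\right) \left(4 + 5\right)\right) = - \left(-4\right) \left(367 + 2 \left(-10\right) 9\right) = - \left(-4\right) \left(367 - 180\right) = - \left(-4\right) 187 = \left(-1\right) \left(-748\right) = 748$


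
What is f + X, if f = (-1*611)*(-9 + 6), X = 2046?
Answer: 3879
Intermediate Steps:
f = 1833 (f = -611*(-3) = 1833)
f + X = 1833 + 2046 = 3879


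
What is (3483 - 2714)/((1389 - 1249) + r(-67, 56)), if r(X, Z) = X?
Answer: 769/73 ≈ 10.534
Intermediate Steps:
(3483 - 2714)/((1389 - 1249) + r(-67, 56)) = (3483 - 2714)/((1389 - 1249) - 67) = 769/(140 - 67) = 769/73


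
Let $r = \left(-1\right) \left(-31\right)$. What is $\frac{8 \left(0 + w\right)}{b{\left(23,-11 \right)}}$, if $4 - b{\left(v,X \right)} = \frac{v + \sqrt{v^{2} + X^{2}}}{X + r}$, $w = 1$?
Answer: $\frac{9120}{2599} + \frac{800 \sqrt{26}}{2599} \approx 5.0786$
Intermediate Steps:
$r = 31$
$b{\left(v,X \right)} = 4 - \frac{v + \sqrt{X^{2} + v^{2}}}{31 + X}$ ($b{\left(v,X \right)} = 4 - \frac{v + \sqrt{v^{2} + X^{2}}}{X + 31} = 4 - \frac{v + \sqrt{X^{2} + v^{2}}}{31 + X}$)
$\frac{8 \left(0 + w\right)}{b{\left(23,-11 \right)}} = \frac{8 \left(0 + 1\right)}{\frac{1}{31 - 11} \left(124 - 23 - \sqrt{\left(-11\right)^{2} + 23^{2}} + 4 \left(-11\right)\right)} = \frac{8 \cdot 1}{\frac{1}{20} \left(124 - 23 - \sqrt{121 + 529} - 44\right)} = \frac{8}{\frac{1}{20} \left(124 - 23 - \sqrt{650} - 44\right)} = \frac{8}{\frac{1}{20} \left(124 - 23 - 5 \sqrt{26} - 44\right)} = \frac{8}{\frac{1}{20} \left(57 - 5 \sqrt{26}\right)} = \frac{8}{\frac{57}{20} - \frac{\sqrt{26}}{4}}$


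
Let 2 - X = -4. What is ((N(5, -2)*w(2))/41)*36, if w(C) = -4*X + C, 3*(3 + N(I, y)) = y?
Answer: 2904/41 ≈ 70.829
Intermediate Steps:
X = 6 (X = 2 - 1*(-4) = 2 + 4 = 6)
N(I, y) = -3 + y/3
w(C) = -24 + C (w(C) = -4*6 + C = -24 + C)
((N(5, -2)*w(2))/41)*36 = (((-3 + (⅓)*(-2))*(-24 + 2))/41)*36 = (((-3 - ⅔)*(-22))/41)*36 = ((-11/3*(-22))/41)*36 = ((1/41)*(242/3))*36 = (242/123)*36 = 2904/41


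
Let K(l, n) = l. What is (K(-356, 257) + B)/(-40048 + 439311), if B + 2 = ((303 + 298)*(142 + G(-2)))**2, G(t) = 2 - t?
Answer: 7699360158/399263 ≈ 19284.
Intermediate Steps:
B = 7699360514 (B = -2 + ((303 + 298)*(142 + (2 - 1*(-2))))**2 = -2 + (601*(142 + (2 + 2)))**2 = -2 + (601*(142 + 4))**2 = -2 + (601*146)**2 = -2 + 87746**2 = -2 + 7699360516 = 7699360514)
(K(-356, 257) + B)/(-40048 + 439311) = (-356 + 7699360514)/(-40048 + 439311) = 7699360158/399263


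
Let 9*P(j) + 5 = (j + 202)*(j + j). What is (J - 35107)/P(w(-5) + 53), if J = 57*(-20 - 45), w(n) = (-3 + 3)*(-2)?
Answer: -349308/27025 ≈ -12.925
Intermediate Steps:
w(n) = 0 (w(n) = 0*(-2) = 0)
P(j) = -5/9 + 2*j*(202 + j)/9 (P(j) = -5/9 + ((j + 202)*(j + j))/9 = -5/9 + ((202 + j)*(2*j))/9 = -5/9 + (2*j*(202 + j))/9 = -5/9 + 2*j*(202 + j)/9)
J = -3705 (J = 57*(-65) = -3705)
(J - 35107)/P(w(-5) + 53) = (-3705 - 35107)/(-5/9 + 2*(0 + 53)²/9 + 404*(0 + 53)/9) = -38812/(-5/9 + (2/9)*53² + (404/9)*53) = -38812/(-5/9 + (2/9)*2809 + 21412/9) = -38812/(-5/9 + 5618/9 + 21412/9) = -38812/27025/9 = -38812*9/27025 = -349308/27025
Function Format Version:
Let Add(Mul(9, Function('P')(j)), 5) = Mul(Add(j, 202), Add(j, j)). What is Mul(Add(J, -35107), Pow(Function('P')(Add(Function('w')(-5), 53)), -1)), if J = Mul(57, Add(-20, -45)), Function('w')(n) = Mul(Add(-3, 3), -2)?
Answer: Rational(-349308, 27025) ≈ -12.925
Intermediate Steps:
Function('w')(n) = 0 (Function('w')(n) = Mul(0, -2) = 0)
Function('P')(j) = Add(Rational(-5, 9), Mul(Rational(2, 9), j, Add(202, j))) (Function('P')(j) = Add(Rational(-5, 9), Mul(Rational(1, 9), Mul(Add(j, 202), Add(j, j)))) = Add(Rational(-5, 9), Mul(Rational(1, 9), Mul(Add(202, j), Mul(2, j)))) = Add(Rational(-5, 9), Mul(Rational(1, 9), Mul(2, j, Add(202, j)))) = Add(Rational(-5, 9), Mul(Rational(2, 9), j, Add(202, j))))
J = -3705 (J = Mul(57, -65) = -3705)
Mul(Add(J, -35107), Pow(Function('P')(Add(Function('w')(-5), 53)), -1)) = Mul(Add(-3705, -35107), Pow(Add(Rational(-5, 9), Mul(Rational(2, 9), Pow(Add(0, 53), 2)), Mul(Rational(404, 9), Add(0, 53))), -1)) = Mul(-38812, Pow(Add(Rational(-5, 9), Mul(Rational(2, 9), Pow(53, 2)), Mul(Rational(404, 9), 53)), -1)) = Mul(-38812, Pow(Add(Rational(-5, 9), Mul(Rational(2, 9), 2809), Rational(21412, 9)), -1)) = Mul(-38812, Pow(Add(Rational(-5, 9), Rational(5618, 9), Rational(21412, 9)), -1)) = Mul(-38812, Pow(Rational(27025, 9), -1)) = Mul(-38812, Rational(9, 27025)) = Rational(-349308, 27025)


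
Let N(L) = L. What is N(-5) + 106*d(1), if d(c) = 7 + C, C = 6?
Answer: 1373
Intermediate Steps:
d(c) = 13 (d(c) = 7 + 6 = 13)
N(-5) + 106*d(1) = -5 + 106*13 = -5 + 1378 = 1373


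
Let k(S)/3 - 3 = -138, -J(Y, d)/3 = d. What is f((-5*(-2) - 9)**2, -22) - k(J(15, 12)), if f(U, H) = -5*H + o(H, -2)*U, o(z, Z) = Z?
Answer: 513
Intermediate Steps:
J(Y, d) = -3*d
k(S) = -405 (k(S) = 9 + 3*(-138) = 9 - 414 = -405)
f(U, H) = -5*H - 2*U
f((-5*(-2) - 9)**2, -22) - k(J(15, 12)) = (-5*(-22) - 2*(-5*(-2) - 9)**2) - 1*(-405) = (110 - 2*(10 - 9)**2) + 405 = (110 - 2*1**2) + 405 = (110 - 2*1) + 405 = (110 - 2) + 405 = 108 + 405 = 513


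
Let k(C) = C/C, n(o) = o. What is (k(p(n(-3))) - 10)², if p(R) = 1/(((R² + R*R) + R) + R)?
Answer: 81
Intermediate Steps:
p(R) = 1/(2*R + 2*R²) (p(R) = 1/(((R² + R²) + R) + R) = 1/((2*R² + R) + R) = 1/((R + 2*R²) + R) = 1/(2*R + 2*R²))
k(C) = 1
(k(p(n(-3))) - 10)² = (1 - 10)² = (-9)² = 81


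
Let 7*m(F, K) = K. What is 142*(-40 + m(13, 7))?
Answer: -5538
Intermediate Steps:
m(F, K) = K/7
142*(-40 + m(13, 7)) = 142*(-40 + (⅐)*7) = 142*(-40 + 1) = 142*(-39) = -5538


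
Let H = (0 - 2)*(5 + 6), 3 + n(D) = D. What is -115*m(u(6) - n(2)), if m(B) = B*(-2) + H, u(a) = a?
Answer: 4140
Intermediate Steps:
n(D) = -3 + D
H = -22 (H = -2*11 = -22)
m(B) = -22 - 2*B (m(B) = B*(-2) - 22 = -2*B - 22 = -22 - 2*B)
-115*m(u(6) - n(2)) = -115*(-22 - 2*(6 - (-3 + 2))) = -115*(-22 - 2*(6 - 1*(-1))) = -115*(-22 - 2*(6 + 1)) = -115*(-22 - 2*7) = -115*(-22 - 14) = -115*(-36) = 4140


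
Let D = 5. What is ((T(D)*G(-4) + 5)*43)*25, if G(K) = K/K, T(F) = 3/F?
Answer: 6020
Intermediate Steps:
G(K) = 1
((T(D)*G(-4) + 5)*43)*25 = (((3/5)*1 + 5)*43)*25 = (((3*(⅕))*1 + 5)*43)*25 = (((⅗)*1 + 5)*43)*25 = ((⅗ + 5)*43)*25 = ((28/5)*43)*25 = (1204/5)*25 = 6020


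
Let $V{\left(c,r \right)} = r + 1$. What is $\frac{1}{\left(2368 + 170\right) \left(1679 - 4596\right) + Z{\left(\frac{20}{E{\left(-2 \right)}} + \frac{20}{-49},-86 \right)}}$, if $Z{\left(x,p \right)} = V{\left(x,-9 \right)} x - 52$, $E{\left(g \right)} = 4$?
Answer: $- \frac{49}{362768302} \approx -1.3507 \cdot 10^{-7}$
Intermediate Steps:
$V{\left(c,r \right)} = 1 + r$
$Z{\left(x,p \right)} = -52 - 8 x$ ($Z{\left(x,p \right)} = \left(1 - 9\right) x - 52 = - 8 x - 52 = -52 - 8 x$)
$\frac{1}{\left(2368 + 170\right) \left(1679 - 4596\right) + Z{\left(\frac{20}{E{\left(-2 \right)}} + \frac{20}{-49},-86 \right)}} = \frac{1}{\left(2368 + 170\right) \left(1679 - 4596\right) - \left(52 + 8 \left(\frac{20}{4} + \frac{20}{-49}\right)\right)} = \frac{1}{2538 \left(-2917\right) - \left(52 + 8 \left(20 \cdot \frac{1}{4} + 20 \left(- \frac{1}{49}\right)\right)\right)} = \frac{1}{-7403346 - \left(52 + 8 \left(5 - \frac{20}{49}\right)\right)} = \frac{1}{-7403346 - \frac{4348}{49}} = \frac{1}{- \frac{362768302}{49}} = - \frac{49}{362768302}$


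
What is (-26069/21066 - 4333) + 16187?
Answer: 249690295/21066 ≈ 11853.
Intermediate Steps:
(-26069/21066 - 4333) + 16187 = -91305047/21066 + 16187 = 249690295/21066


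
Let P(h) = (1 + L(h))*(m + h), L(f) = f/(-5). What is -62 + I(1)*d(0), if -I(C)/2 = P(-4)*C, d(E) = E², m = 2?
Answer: -62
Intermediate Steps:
L(f) = -f/5 (L(f) = f*(-⅕) = -f/5)
P(h) = (1 - h/5)*(2 + h)
I(C) = 36*C/5 (I(C) = -2*(2 - ⅕*(-4)² + (⅗)*(-4))*C = -2*(2 - ⅕*16 - 12/5)*C = -2*(2 - 16/5 - 12/5)*C = -(-36)*C/5 = 36*C/5)
-62 + I(1)*d(0) = -62 + ((36/5)*1)*0² = -62 + (36/5)*0 = -62 + 0 = -62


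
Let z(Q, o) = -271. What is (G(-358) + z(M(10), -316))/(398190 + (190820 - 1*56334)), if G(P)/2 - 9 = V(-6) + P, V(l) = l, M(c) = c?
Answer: -981/532676 ≈ -0.0018416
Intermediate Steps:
G(P) = 6 + 2*P (G(P) = 18 + 2*(-6 + P) = 18 + (-12 + 2*P) = 6 + 2*P)
(G(-358) + z(M(10), -316))/(398190 + (190820 - 1*56334)) = ((6 + 2*(-358)) - 271)/(398190 + (190820 - 1*56334)) = ((6 - 716) - 271)/(398190 + (190820 - 56334)) = (-710 - 271)/(398190 + 134486) = -981/532676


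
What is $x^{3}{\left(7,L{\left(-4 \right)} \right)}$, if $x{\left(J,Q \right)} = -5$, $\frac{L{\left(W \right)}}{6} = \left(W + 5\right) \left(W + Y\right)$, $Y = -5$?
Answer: $-125$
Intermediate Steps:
$L{\left(W \right)} = 6 \left(-5 + W\right) \left(5 + W\right)$ ($L{\left(W \right)} = 6 \left(W + 5\right) \left(W - 5\right) = 6 \left(5 + W\right) \left(-5 + W\right) = 6 \left(-5 + W\right) \left(5 + W\right)$)
$x^{3}{\left(7,L{\left(-4 \right)} \right)} = \left(-5\right)^{3} = -125$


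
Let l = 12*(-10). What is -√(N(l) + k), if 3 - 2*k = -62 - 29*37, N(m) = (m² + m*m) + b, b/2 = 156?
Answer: -√29681 ≈ -172.28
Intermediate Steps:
b = 312 (b = 2*156 = 312)
l = -120
N(m) = 312 + 2*m² (N(m) = (m² + m*m) + 312 = (m² + m²) + 312 = 2*m² + 312 = 312 + 2*m²)
k = 569 (k = 3/2 - (-62 - 29*37)/2 = 3/2 - (-62 - 1073)/2 = 3/2 - ½*(-1135) = 3/2 + 1135/2 = 569)
-√(N(l) + k) = -√((312 + 2*(-120)²) + 569) = -√((312 + 2*14400) + 569) = -√((312 + 28800) + 569) = -√(29112 + 569) = -√29681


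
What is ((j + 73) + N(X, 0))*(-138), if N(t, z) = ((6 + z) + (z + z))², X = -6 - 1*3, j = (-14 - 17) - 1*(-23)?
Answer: -13938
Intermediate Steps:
j = -8 (j = -31 + 23 = -8)
X = -9 (X = -6 - 3 = -9)
N(t, z) = (6 + 3*z)² (N(t, z) = ((6 + z) + 2*z)² = (6 + 3*z)²)
((j + 73) + N(X, 0))*(-138) = ((-8 + 73) + 9*(2 + 0)²)*(-138) = (65 + 9*2²)*(-138) = (65 + 9*4)*(-138) = (65 + 36)*(-138) = 101*(-138) = -13938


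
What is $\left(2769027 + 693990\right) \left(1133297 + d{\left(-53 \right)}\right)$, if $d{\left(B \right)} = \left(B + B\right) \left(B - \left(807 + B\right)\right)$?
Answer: $4220860177263$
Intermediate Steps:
$d{\left(B \right)} = - 1614 B$ ($d{\left(B \right)} = 2 B \left(-807\right) = - 1614 B$)
$\left(2769027 + 693990\right) \left(1133297 + d{\left(-53 \right)}\right) = \left(2769027 + 693990\right) \left(1133297 - -85542\right) = 3463017 \left(1133297 + 85542\right) = 3463017 \cdot 1218839 = 4220860177263$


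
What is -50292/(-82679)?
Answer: 50292/82679 ≈ 0.60828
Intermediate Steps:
-50292/(-82679) = -50292*(-1)/82679 = -1*(-50292/82679) = 50292/82679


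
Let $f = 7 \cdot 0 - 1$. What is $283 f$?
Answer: $-283$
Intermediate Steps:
$f = -1$ ($f = 0 - 1 = -1$)
$283 f = 283 \left(-1\right) = -283$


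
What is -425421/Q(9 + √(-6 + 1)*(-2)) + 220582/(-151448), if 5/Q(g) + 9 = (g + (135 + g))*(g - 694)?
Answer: 3377827550217161/378620 - 1035474714*I*√5/5 ≈ 8.9214e+9 - 4.6308e+8*I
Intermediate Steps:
Q(g) = 5/(-9 + (-694 + g)*(135 + 2*g)) (Q(g) = 5/(-9 + (g + (135 + g))*(g - 694)) = 5/(-9 + (135 + 2*g)*(-694 + g)) = 5/(-9 + (-694 + g)*(135 + 2*g)))
-425421/Q(9 + √(-6 + 1)*(-2)) + 220582/(-151448) = -(-39861522279/5 - 533052513*(9 + √(-6 + 1)*(-2))/5 + 850842*(9 + √(-6 + 1)*(-2))²/5) + 220582/(-151448) = -(-39861522279/5 - 533052513*(9 + √(-5)*(-2))/5 + 850842*(9 + √(-5)*(-2))²/5) + 220582*(-1/151448) = -(-39861522279/5 - 533052513*(9 + (I*√5)*(-2))/5 + 850842*(9 + (I*√5)*(-2))²/5) - 110291/75724 = -(-39861522279/5 - 533052513*(9 - 2*I*√5)/5 + 850842*(9 - 2*I*√5)²/5) - 110291/75724 = -(-44658994896/5 + 850842*(9 - 2*I*√5)²/5 + 1066105026*I*√5/5) - 110291/75724 = -425421*(-104976/5 + 2*(9 - 2*I*√5)²/5 + 2506*I*√5/5) - 110291/75724 = (44658994896/5 - 850842*(9 - 2*I*√5)²/5 - 1066105026*I*√5/5) - 110291/75724 = 3381757728953249/378620 - 850842*(9 - 2*I*√5)²/5 - 1066105026*I*√5/5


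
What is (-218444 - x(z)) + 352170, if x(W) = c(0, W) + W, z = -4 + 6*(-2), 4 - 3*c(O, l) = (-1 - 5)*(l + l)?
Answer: 401414/3 ≈ 1.3380e+5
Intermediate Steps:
c(O, l) = 4/3 + 4*l (c(O, l) = 4/3 - (-1 - 5)*(l + l)/3 = 4/3 - (-2)*2*l = 4/3 - (-4)*l = 4/3 + 4*l)
z = -16 (z = -4 - 12 = -16)
x(W) = 4/3 + 5*W (x(W) = (4/3 + 4*W) + W = 4/3 + 5*W)
(-218444 - x(z)) + 352170 = (-218444 - (4/3 + 5*(-16))) + 352170 = (-218444 - (4/3 - 80)) + 352170 = (-218444 - 1*(-236/3)) + 352170 = (-218444 + 236/3) + 352170 = -655096/3 + 352170 = 401414/3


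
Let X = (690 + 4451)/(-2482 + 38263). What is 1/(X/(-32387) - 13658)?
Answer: -1158839247/15827426440667 ≈ -7.3217e-5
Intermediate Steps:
X = 5141/35781 ≈ 0.14368
1/(X/(-32387) - 13658) = 1/((5141/35781)/(-32387) - 13658) = 1/((5141/35781)*(-1/32387) - 13658) = 1/(-5141/1158839247 - 13658) = 1/(-15827426440667/1158839247) = -1158839247/15827426440667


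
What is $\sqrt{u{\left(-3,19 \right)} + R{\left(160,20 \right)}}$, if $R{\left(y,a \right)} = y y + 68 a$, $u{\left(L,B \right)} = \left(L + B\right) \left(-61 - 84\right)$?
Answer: $8 \sqrt{385} \approx 156.97$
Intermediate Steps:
$u{\left(L,B \right)} = - 145 B - 145 L$ ($u{\left(L,B \right)} = \left(B + L\right) \left(-145\right) = - 145 B - 145 L$)
$R{\left(y,a \right)} = y^{2} + 68 a$
$\sqrt{u{\left(-3,19 \right)} + R{\left(160,20 \right)}} = \sqrt{\left(\left(-145\right) 19 - -435\right) + \left(160^{2} + 68 \cdot 20\right)} = \sqrt{\left(-2755 + 435\right) + \left(25600 + 1360\right)} = \sqrt{-2320 + 26960} = \sqrt{24640} = 8 \sqrt{385}$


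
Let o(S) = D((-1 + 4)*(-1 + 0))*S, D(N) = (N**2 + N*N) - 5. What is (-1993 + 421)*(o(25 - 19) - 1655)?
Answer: 2479044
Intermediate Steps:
D(N) = -5 + 2*N**2 (D(N) = (N**2 + N**2) - 5 = 2*N**2 - 5 = -5 + 2*N**2)
o(S) = 13*S (o(S) = (-5 + 2*((-1 + 4)*(-1 + 0))**2)*S = (-5 + 2*(3*(-1))**2)*S = (-5 + 2*(-3)**2)*S = (-5 + 2*9)*S = (-5 + 18)*S = 13*S)
(-1993 + 421)*(o(25 - 19) - 1655) = (-1993 + 421)*(13*(25 - 19) - 1655) = -1572*(13*6 - 1655) = -1572*(78 - 1655) = -1572*(-1577) = 2479044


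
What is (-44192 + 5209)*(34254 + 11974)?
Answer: -1802106124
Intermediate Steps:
(-44192 + 5209)*(34254 + 11974) = -38983*46228 = -1802106124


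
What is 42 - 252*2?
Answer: -462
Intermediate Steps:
42 - 252*2 = 42 - 42*12 = 42 - 504 = -462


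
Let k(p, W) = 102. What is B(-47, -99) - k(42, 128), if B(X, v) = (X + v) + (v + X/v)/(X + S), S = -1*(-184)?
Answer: -3373378/13563 ≈ -248.72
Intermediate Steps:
S = 184
B(X, v) = X + v + (v + X/v)/(184 + X) (B(X, v) = (X + v) + (v + X/v)/(X + 184) = (X + v) + (v + X/v)/(184 + X) = X + v + (v + X/v)/(184 + X))
B(-47, -99) - k(42, 128) = (-47 + 185*(-99)² - 47*(-99)² - 99*(-47)² + 184*(-47)*(-99))/((-99)*(184 - 47)) - 1*102 = -1/99*(-47 + 185*9801 - 47*9801 - 99*2209 + 856152)/137 - 102 = -1/99*1/137*(-47 + 1813185 - 460647 - 218691 + 856152) - 102 = -1/99*1/137*1989952 - 102 = -1989952/13563 - 102 = -3373378/13563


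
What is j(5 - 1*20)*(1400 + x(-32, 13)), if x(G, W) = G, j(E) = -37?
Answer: -50616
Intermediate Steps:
j(5 - 1*20)*(1400 + x(-32, 13)) = -37*(1400 - 32) = -37*1368 = -50616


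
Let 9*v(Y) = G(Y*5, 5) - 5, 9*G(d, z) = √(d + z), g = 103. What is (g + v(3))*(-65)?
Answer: -59930/9 - 130*√5/81 ≈ -6662.5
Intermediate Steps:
G(d, z) = √(d + z)/9
v(Y) = -5/9 + √(5 + 5*Y)/81 (v(Y) = (√(Y*5 + 5)/9 - 5)/9 = (√(5*Y + 5)/9 - 5)/9 = (√(5 + 5*Y)/9 - 5)/9 = (-5 + √(5 + 5*Y)/9)/9 = -5/9 + √(5 + 5*Y)/81)
(g + v(3))*(-65) = (103 + (-5/9 + √(5 + 5*3)/81))*(-65) = (103 + (-5/9 + √(5 + 15)/81))*(-65) = (103 + (-5/9 + √20/81))*(-65) = (103 + (-5/9 + (2*√5)/81))*(-65) = (103 + (-5/9 + 2*√5/81))*(-65) = (922/9 + 2*√5/81)*(-65) = -59930/9 - 130*√5/81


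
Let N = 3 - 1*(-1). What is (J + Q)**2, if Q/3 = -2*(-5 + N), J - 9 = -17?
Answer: 4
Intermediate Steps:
J = -8 (J = 9 - 17 = -8)
N = 4 (N = 3 + 1 = 4)
Q = 6 (Q = 3*(-2*(-5 + 4)) = 3*(-2*(-1)) = 3*2 = 6)
(J + Q)**2 = (-8 + 6)**2 = (-2)**2 = 4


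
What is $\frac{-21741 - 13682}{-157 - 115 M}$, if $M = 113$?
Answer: $\frac{35423}{13152} \approx 2.6934$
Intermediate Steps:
$\frac{-21741 - 13682}{-157 - 115 M} = \frac{-21741 - 13682}{-157 - 12995} = - \frac{35423}{-157 - 12995} = - \frac{35423}{-13152} = \left(-35423\right) \left(- \frac{1}{13152}\right) = \frac{35423}{13152}$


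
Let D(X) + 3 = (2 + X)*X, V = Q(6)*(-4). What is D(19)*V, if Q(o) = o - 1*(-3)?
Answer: -14256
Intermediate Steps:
Q(o) = 3 + o (Q(o) = o + 3 = 3 + o)
V = -36 (V = (3 + 6)*(-4) = 9*(-4) = -36)
D(X) = -3 + X*(2 + X) (D(X) = -3 + (2 + X)*X = -3 + X*(2 + X))
D(19)*V = (-3 + 19² + 2*19)*(-36) = (-3 + 361 + 38)*(-36) = 396*(-36) = -14256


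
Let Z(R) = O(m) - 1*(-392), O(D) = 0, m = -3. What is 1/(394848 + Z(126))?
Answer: 1/395240 ≈ 2.5301e-6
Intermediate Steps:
Z(R) = 392 (Z(R) = 0 - 1*(-392) = 0 + 392 = 392)
1/(394848 + Z(126)) = 1/(394848 + 392) = 1/395240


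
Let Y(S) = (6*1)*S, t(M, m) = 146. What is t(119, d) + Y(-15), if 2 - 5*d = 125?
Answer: 56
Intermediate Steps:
d = -123/5 (d = 2/5 - 1/5*125 = 2/5 - 25 = -123/5 ≈ -24.600)
Y(S) = 6*S
t(119, d) + Y(-15) = 146 + 6*(-15) = 146 - 90 = 56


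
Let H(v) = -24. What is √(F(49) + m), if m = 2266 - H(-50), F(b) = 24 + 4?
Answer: √2318 ≈ 48.146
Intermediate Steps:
F(b) = 28
m = 2290 (m = 2266 - 1*(-24) = 2266 + 24 = 2290)
√(F(49) + m) = √(28 + 2290) = √2318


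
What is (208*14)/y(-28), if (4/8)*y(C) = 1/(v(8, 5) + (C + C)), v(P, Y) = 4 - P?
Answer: -87360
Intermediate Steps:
y(C) = 2/(-4 + 2*C) (y(C) = 2/((4 - 1*8) + (C + C)) = 2/((4 - 8) + 2*C) = 2/(-4 + 2*C))
(208*14)/y(-28) = (208*14)/(1/(-2 - 28)) = 2912/(1/(-30)) = 2912/(-1/30) = 2912*(-30) = -87360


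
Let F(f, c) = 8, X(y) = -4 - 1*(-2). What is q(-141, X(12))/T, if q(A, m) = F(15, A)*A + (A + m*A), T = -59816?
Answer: 987/59816 ≈ 0.016501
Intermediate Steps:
X(y) = -2 (X(y) = -4 + 2 = -2)
q(A, m) = 9*A + A*m (q(A, m) = 8*A + (A + m*A) = 8*A + (A + A*m) = 9*A + A*m)
q(-141, X(12))/T = -141*(9 - 2)/(-59816) = -141*7*(-1/59816) = -987*(-1/59816) = 987/59816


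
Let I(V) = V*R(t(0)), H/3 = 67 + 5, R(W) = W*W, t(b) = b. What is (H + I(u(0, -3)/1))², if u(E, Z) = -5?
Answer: 46656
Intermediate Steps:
R(W) = W²
H = 216 (H = 3*(67 + 5) = 3*72 = 216)
I(V) = 0 (I(V) = V*0² = V*0 = 0)
(H + I(u(0, -3)/1))² = (216 + 0)² = 216² = 46656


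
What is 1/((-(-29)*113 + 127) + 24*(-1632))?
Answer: -1/35764 ≈ -2.7961e-5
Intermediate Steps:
1/((-(-29)*113 + 127) + 24*(-1632)) = 1/((-29*(-113) + 127) - 39168) = 1/((3277 + 127) - 39168) = 1/(3404 - 39168) = 1/(-35764) = -1/35764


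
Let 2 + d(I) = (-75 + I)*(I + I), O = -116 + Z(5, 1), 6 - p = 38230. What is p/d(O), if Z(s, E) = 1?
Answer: -19112/21849 ≈ -0.87473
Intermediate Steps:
p = -38224 (p = 6 - 1*38230 = 6 - 38230 = -38224)
O = -115 (O = -116 + 1 = -115)
d(I) = -2 + 2*I*(-75 + I) (d(I) = -2 + (-75 + I)*(I + I) = -2 + (-75 + I)*(2*I) = -2 + 2*I*(-75 + I))
p/d(O) = -38224/(-2 - 150*(-115) + 2*(-115)²) = -38224/(-2 + 17250 + 2*13225) = -38224/(-2 + 17250 + 26450) = -38224/43698 = -38224*1/43698 = -19112/21849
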